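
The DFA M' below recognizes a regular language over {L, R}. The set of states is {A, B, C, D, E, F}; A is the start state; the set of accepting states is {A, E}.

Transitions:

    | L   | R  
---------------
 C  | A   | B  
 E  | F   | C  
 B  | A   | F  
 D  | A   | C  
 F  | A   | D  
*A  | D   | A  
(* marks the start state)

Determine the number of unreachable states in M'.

No path from A leads to E; the other 5 states are all reachable.

1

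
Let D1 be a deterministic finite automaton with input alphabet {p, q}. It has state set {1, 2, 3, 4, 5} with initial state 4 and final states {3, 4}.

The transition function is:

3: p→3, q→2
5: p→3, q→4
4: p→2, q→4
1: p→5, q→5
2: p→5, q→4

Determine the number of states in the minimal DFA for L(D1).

4

Reachable states from the start: {2,3,4,5}. Unreachable: {1} — drop them.
Initial partition by acceptance: {3,4} | {2,5}.
Refine {3,4} on symbol p: members go to different blocks, giving {3} and {4}.
On input p, block {2,5} splits into {2} and {5}.
Stable partition: {3} | {2} | {4} | {5} — 4 equivalence classes.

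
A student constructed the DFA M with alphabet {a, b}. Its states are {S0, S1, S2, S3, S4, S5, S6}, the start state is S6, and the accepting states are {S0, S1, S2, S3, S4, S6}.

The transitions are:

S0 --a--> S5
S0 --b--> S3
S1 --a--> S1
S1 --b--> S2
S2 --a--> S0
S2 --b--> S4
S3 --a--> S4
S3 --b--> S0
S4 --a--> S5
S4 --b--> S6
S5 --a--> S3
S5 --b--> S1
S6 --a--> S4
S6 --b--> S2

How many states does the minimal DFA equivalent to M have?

7

Every state is reachable, so we keep all 7.
P0 = {S0,S1,S2,S3,S4,S6} | {S5}.
Refine {S0,S1,S2,S3,S4,S6} on symbol a: members go to different blocks, giving {S1,S2,S3,S6} and {S0,S4}.
On input a, block {S1,S2,S3,S6} splits into {S2,S3,S6} and {S1}.
On input b, block {S2,S3,S6} splits into {S2,S3} and {S6}.
Refine {S0,S4} on symbol b: members go to different blocks, giving {S0} and {S4}.
On input a, block {S2,S3} splits into {S2} and {S3}.
No further refinement is possible. Final partition (7 blocks): {S2} | {S5} | {S0} | {S1} | {S6} | {S4} | {S3}.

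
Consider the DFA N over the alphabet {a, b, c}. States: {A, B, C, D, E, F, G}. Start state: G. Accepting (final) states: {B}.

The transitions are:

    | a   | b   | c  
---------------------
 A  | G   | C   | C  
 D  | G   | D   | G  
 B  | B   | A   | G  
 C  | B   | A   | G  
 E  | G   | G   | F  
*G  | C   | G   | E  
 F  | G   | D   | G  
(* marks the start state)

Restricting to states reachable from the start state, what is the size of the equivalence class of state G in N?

1

Start with accepting vs non-accepting: {B} | {A,C,D,E,F,G}.
Split {A,C,D,E,F,G} by δ(·,a) → {A,D,E,F,G} and {C}.
Refine {A,D,E,F,G} on symbol a: members go to different blocks, giving {A,D,E,F} and {G}.
Refine {A,D,E,F} on symbol b: members go to different blocks, giving {D,F} and {A} and {E}.
The partition is now stable with 6 blocks: {B} | {D,F} | {C} | {G} | {A} | {E}.
State G belongs to the block {G}, which has 1 states.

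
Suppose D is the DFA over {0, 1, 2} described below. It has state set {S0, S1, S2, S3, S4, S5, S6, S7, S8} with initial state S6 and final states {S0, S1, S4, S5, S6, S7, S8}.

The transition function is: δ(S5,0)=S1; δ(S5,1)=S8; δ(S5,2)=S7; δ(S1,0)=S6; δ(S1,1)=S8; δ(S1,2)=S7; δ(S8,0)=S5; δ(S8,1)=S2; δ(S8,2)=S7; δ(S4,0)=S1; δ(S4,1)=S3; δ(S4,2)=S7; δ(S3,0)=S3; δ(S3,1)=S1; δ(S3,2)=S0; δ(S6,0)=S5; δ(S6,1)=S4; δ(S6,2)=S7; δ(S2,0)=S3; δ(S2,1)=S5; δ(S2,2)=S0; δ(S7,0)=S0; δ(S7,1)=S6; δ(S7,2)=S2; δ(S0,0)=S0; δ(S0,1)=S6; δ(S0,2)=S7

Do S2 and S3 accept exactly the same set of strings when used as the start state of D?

Yes

Initial partition by acceptance: {S0,S1,S4,S5,S6,S7,S8} | {S2,S3}.
On input 1, block {S0,S1,S4,S5,S6,S7,S8} splits into {S0,S1,S5,S6,S7} and {S4,S8}.
On input 1, block {S0,S1,S5,S6,S7} splits into {S1,S5,S6} and {S0,S7}.
Split {S0,S7} by δ(·,2) → {S0} and {S7}.
No further refinement is possible. Final partition (5 blocks): {S1,S5,S6} | {S2,S3} | {S4,S8} | {S0} | {S7}.
S2 and S3 lie in the same block of the stable partition, so they are equivalent — no string distinguishes them.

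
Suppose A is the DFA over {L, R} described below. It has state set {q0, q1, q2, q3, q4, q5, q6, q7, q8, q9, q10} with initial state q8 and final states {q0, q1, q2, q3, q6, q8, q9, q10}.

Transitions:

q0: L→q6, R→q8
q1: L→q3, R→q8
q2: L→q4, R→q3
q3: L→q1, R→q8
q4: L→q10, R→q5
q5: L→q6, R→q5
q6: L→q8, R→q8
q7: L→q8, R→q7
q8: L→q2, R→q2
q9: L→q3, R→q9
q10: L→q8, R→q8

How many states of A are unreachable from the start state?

BFS from q8 reaches {q1, q2, q3, q4, q5, q6, q8, q10}; the 3 state(s) q0, q7, q9 are never visited.

3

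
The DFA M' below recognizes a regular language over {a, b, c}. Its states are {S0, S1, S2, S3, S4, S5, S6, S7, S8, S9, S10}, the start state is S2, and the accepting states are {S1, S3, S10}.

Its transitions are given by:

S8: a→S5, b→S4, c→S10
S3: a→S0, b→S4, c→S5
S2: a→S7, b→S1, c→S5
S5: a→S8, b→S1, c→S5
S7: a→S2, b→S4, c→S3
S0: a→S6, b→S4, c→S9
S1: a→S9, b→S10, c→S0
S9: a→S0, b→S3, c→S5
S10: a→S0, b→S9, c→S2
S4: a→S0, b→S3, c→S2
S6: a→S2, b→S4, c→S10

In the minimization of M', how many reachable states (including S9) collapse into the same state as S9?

All states are reachable from the start state.
Start with accepting vs non-accepting: {S1,S3,S10} | {S0,S2,S4,S5,S6,S7,S8,S9}.
Refine {S1,S3,S10} on symbol b: members go to different blocks, giving {S3,S10} and {S1}.
Split {S0,S2,S4,S5,S6,S7,S8,S9} by δ(·,b) → {S0,S6,S7,S8} and {S2,S5} and {S4,S9}.
On input a, block {S0,S6,S7,S8} splits into {S6,S7,S8} and {S0}.
Stable partition: {S3,S10} | {S6,S7,S8} | {S1} | {S2,S5} | {S4,S9} | {S0} — 6 equivalence classes.
State S9 belongs to the block {S4,S9}, which has 2 states.

2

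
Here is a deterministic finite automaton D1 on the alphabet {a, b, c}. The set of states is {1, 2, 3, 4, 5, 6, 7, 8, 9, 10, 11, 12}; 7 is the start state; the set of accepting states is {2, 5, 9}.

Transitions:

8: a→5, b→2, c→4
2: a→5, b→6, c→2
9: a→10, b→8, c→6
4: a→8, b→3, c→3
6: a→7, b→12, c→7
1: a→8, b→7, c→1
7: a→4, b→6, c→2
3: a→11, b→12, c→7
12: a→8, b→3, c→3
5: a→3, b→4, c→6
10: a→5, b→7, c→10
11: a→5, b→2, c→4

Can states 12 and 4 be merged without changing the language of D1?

First remove the unreachable states {1,9,10}; 9 states remain.
Start with accepting vs non-accepting: {2,5} | {3,4,6,7,8,11,12}.
Refine {2,5} on symbol a: members go to different blocks, giving {2} and {5}.
Split {3,4,6,7,8,11,12} by δ(·,a) → {3,4,6,7,12} and {8,11}.
Refine {3,4,6,7,12} on symbol a: members go to different blocks, giving {3,4,12} and {6,7}.
On input c, block {3,4,12} splits into {4,12} and {3}.
On input a, block {6,7} splits into {6} and {7}.
The partition is now stable with 7 blocks: {2} | {4,12} | {5} | {8,11} | {6} | {3} | {7}.
12 and 4 lie in the same block of the stable partition, so they are equivalent — no string distinguishes them.

Yes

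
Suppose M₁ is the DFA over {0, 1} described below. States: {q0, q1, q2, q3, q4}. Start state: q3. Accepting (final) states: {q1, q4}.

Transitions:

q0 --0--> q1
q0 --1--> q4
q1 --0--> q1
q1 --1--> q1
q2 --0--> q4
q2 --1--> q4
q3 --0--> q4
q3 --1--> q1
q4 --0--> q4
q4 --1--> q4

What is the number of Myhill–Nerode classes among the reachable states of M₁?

2

First remove the unreachable states {q0,q2}; 3 states remain.
Start with accepting vs non-accepting: {q1,q4} | {q3}.
No further refinement is possible. Final partition (2 blocks): {q1,q4} | {q3}.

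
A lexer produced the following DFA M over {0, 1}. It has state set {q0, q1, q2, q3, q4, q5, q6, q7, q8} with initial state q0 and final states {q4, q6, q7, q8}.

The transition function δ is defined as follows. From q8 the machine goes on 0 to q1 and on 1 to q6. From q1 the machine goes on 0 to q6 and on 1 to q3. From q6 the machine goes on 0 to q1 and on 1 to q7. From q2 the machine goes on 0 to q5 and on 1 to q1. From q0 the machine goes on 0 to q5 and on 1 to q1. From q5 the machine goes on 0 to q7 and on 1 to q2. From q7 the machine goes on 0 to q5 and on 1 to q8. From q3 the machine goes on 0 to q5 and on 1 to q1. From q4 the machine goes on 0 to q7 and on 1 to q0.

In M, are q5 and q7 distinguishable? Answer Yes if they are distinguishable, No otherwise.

Yes

First remove the unreachable states {q4}; 8 states remain.
P0 = {q6,q7,q8} | {q0,q1,q2,q3,q5}.
On input 0, block {q0,q1,q2,q3,q5} splits into {q0,q2,q3} and {q1,q5}.
Stable partition: {q6,q7,q8} | {q0,q2,q3} | {q1,q5} — 3 equivalence classes.
q5 and q7 end up in different blocks, so they are distinguishable. For instance, the string 'ε' is accepted from only q7.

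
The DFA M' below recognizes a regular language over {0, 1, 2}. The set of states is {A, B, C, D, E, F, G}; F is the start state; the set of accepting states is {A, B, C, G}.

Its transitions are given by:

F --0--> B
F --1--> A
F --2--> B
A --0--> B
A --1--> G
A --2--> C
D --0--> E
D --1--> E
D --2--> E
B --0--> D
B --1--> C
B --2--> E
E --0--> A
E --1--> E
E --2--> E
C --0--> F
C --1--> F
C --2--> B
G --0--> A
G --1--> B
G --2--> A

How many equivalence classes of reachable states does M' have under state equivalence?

Initial partition by acceptance: {A,B,C,G} | {D,E,F}.
Refine {A,B,C,G} on symbol 0: members go to different blocks, giving {A,G} and {B,C}.
Refine {A,G} on symbol 0: members go to different blocks, giving {A} and {G}.
Split {D,E,F} by δ(·,0) → {D} and {E} and {F}.
Refine {B,C} on symbol 0: members go to different blocks, giving {B} and {C}.
The partition is now stable with 7 blocks: {A} | {D} | {B} | {G} | {E} | {F} | {C}.

7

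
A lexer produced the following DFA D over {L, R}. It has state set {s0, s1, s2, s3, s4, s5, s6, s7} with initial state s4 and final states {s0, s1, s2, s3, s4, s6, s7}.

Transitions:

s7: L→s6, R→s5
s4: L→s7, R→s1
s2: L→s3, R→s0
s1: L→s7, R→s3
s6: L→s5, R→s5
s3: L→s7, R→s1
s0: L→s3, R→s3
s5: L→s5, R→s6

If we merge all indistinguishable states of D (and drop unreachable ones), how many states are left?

Reachable states from the start: {s1,s3,s4,s5,s6,s7}. Unreachable: {s0,s2} — drop them.
Start with accepting vs non-accepting: {s1,s3,s4,s6,s7} | {s5}.
Split {s1,s3,s4,s6,s7} by δ(·,L) → {s1,s3,s4,s7} and {s6}.
Refine {s1,s3,s4,s7} on symbol L: members go to different blocks, giving {s1,s3,s4} and {s7}.
No further refinement is possible. Final partition (4 blocks): {s1,s3,s4} | {s5} | {s6} | {s7}.

4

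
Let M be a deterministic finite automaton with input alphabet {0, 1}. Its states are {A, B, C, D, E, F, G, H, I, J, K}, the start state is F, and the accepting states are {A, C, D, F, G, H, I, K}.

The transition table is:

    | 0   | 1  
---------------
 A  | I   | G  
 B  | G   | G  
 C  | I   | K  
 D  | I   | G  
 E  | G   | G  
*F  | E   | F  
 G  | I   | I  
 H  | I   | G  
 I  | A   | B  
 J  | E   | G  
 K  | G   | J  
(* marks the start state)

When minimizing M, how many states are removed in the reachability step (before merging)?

5

BFS from F reaches {A, B, E, F, G, I}; the 5 state(s) C, D, H, J, K are never visited.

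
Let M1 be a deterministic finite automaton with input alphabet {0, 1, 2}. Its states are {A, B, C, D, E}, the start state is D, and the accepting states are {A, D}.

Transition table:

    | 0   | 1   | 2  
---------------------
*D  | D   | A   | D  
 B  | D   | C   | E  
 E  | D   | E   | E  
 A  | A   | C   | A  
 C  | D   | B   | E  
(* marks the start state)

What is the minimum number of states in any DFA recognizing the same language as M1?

3

Every state is reachable, so we keep all 5.
P0 = {A,D} | {B,C,E}.
Refine {A,D} on symbol 1: members go to different blocks, giving {A} and {D}.
No further refinement is possible. Final partition (3 blocks): {A} | {B,C,E} | {D}.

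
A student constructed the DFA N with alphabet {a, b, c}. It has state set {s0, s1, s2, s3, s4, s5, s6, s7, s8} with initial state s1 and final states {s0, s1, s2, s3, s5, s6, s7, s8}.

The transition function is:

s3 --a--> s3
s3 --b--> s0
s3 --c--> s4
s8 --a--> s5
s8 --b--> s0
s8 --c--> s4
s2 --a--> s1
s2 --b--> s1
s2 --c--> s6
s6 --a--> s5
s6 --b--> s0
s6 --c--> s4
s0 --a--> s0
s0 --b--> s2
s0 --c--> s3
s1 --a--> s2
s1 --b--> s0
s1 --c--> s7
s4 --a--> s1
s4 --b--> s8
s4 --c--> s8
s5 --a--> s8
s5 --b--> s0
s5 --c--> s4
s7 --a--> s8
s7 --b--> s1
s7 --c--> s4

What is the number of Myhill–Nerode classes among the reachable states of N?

3

Start with accepting vs non-accepting: {s0,s1,s2,s3,s5,s6,s7,s8} | {s4}.
On input c, block {s0,s1,s2,s3,s5,s6,s7,s8} splits into {s3,s5,s6,s7,s8} and {s0,s1,s2}.
Stable partition: {s3,s5,s6,s7,s8} | {s4} | {s0,s1,s2} — 3 equivalence classes.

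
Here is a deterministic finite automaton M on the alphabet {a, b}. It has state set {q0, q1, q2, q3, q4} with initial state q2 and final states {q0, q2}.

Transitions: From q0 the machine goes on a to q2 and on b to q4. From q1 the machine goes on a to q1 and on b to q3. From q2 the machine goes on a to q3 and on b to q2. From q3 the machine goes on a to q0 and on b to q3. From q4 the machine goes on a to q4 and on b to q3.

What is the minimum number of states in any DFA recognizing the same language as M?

4

Reachable states from the start: {q0,q2,q3,q4}. Unreachable: {q1} — drop them.
Initial partition by acceptance: {q0,q2} | {q3,q4}.
Refine {q0,q2} on symbol a: members go to different blocks, giving {q0} and {q2}.
Refine {q3,q4} on symbol a: members go to different blocks, giving {q3} and {q4}.
Stable partition: {q0} | {q3} | {q2} | {q4} — 4 equivalence classes.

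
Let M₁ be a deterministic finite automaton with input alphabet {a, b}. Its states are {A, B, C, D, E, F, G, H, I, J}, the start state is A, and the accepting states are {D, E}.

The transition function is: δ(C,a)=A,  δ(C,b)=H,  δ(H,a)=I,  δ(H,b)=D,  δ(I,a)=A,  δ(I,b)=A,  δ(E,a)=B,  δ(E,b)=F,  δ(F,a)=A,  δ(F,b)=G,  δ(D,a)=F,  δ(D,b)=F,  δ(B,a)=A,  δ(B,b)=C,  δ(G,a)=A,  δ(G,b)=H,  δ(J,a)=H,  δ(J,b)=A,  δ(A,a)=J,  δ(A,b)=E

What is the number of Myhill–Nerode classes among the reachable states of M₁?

4

All states are reachable from the start state.
Initial partition by acceptance: {D,E} | {A,B,C,F,G,H,I,J}.
Split {A,B,C,F,G,H,I,J} by δ(·,b) → {B,C,F,G,I,J} and {A,H}.
Split {B,C,F,G,I,J} by δ(·,b) → {C,G,I,J} and {B,F}.
Stable partition: {D,E} | {C,G,I,J} | {A,H} | {B,F} — 4 equivalence classes.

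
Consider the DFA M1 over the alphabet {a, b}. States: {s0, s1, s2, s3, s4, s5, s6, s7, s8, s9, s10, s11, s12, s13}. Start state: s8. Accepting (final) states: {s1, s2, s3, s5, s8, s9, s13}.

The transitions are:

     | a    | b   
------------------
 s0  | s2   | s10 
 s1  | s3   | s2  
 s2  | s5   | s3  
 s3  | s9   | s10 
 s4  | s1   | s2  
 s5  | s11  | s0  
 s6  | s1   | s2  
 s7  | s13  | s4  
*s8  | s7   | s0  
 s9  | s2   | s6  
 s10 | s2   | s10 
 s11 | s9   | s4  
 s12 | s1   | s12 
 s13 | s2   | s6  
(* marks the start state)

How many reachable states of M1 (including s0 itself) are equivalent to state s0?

2

States {s12} cannot be reached from the start state, so discard them.
Start with accepting vs non-accepting: {s1,s2,s3,s5,s8,s9,s13} | {s0,s4,s6,s7,s10,s11}.
On input a, block {s1,s2,s3,s5,s8,s9,s13} splits into {s1,s2,s3,s9,s13} and {s5,s8}.
Split {s1,s2,s3,s9,s13} by δ(·,a) → {s1,s3,s9,s13} and {s2}.
On input a, block {s1,s3,s9,s13} splits into {s1,s3} and {s9,s13}.
Refine {s1,s3} on symbol a: members go to different blocks, giving {s1} and {s3}.
Refine {s0,s4,s6,s7,s10,s11} on symbol a: members go to different blocks, giving {s0,s10} and {s4,s6} and {s7,s11}.
No further refinement is possible. Final partition (8 blocks): {s1} | {s0,s10} | {s5,s8} | {s2} | {s9,s13} | {s3} | {s4,s6} | {s7,s11}.
State s0 belongs to the block {s0,s10}, which has 2 states.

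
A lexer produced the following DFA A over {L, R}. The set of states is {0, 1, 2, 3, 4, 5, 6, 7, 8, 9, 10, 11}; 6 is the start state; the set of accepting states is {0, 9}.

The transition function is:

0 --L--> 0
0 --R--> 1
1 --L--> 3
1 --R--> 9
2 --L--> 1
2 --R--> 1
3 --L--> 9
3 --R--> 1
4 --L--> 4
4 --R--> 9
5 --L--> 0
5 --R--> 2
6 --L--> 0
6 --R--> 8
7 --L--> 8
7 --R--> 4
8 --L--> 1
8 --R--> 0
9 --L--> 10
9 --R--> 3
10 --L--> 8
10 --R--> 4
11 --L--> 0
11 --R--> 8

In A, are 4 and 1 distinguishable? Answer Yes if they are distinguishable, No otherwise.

Yes

First remove the unreachable states {2,5,7,11}; 8 states remain.
Start with accepting vs non-accepting: {0,9} | {1,3,4,6,8,10}.
On input L, block {0,9} splits into {0} and {9}.
On input L, block {1,3,4,6,8,10} splits into {1,4,8,10} and {3} and {6}.
On input L, block {1,4,8,10} splits into {4,8,10} and {1}.
Split {4,8,10} by δ(·,L) → {4,10} and {8}.
On input L, block {4,10} splits into {4} and {10}.
The partition is now stable with 8 blocks: {0} | {4} | {9} | {3} | {6} | {1} | {8} | {10}.
4 and 1 end up in different blocks, so they are distinguishable. For instance, the string 'LL' is accepted from only 1.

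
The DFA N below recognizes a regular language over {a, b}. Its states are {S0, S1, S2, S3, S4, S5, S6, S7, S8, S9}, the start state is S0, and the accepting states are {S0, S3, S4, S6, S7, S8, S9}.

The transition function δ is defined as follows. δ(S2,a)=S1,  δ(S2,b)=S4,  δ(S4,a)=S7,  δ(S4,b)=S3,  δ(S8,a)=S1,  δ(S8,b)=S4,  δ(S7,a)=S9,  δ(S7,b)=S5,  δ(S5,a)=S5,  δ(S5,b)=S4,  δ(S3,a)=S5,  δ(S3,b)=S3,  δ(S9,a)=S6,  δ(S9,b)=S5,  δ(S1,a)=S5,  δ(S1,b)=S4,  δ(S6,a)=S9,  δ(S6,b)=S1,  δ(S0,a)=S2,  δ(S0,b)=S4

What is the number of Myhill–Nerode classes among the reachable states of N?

First remove the unreachable states {S8}; 9 states remain.
Start with accepting vs non-accepting: {S0,S3,S4,S6,S7,S9} | {S1,S2,S5}.
Refine {S0,S3,S4,S6,S7,S9} on symbol a: members go to different blocks, giving {S4,S6,S7,S9} and {S0,S3}.
On input b, block {S4,S6,S7,S9} splits into {S6,S7,S9} and {S4}.
Refine {S0,S3} on symbol b: members go to different blocks, giving {S0} and {S3}.
Stable partition: {S6,S7,S9} | {S1,S2,S5} | {S0} | {S4} | {S3} — 5 equivalence classes.

5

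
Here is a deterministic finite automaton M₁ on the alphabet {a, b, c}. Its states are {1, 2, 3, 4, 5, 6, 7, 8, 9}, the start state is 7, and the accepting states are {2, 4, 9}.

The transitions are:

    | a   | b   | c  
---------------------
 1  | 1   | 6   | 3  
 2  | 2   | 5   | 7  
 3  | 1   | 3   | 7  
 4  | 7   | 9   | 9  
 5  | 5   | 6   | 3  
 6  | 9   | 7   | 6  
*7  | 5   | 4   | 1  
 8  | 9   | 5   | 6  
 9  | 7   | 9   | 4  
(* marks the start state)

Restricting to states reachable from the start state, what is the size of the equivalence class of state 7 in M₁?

States {2,8} cannot be reached from the start state, so discard them.
Initial partition by acceptance: {4,9} | {1,3,5,6,7}.
Refine {1,3,5,6,7} on symbol a: members go to different blocks, giving {1,3,5,7} and {6}.
On input b, block {1,3,5,7} splits into {1,5} and {3} and {7}.
No further refinement is possible. Final partition (5 blocks): {4,9} | {1,5} | {6} | {3} | {7}.
The equivalence class containing 7 is {7}, of size 1.

1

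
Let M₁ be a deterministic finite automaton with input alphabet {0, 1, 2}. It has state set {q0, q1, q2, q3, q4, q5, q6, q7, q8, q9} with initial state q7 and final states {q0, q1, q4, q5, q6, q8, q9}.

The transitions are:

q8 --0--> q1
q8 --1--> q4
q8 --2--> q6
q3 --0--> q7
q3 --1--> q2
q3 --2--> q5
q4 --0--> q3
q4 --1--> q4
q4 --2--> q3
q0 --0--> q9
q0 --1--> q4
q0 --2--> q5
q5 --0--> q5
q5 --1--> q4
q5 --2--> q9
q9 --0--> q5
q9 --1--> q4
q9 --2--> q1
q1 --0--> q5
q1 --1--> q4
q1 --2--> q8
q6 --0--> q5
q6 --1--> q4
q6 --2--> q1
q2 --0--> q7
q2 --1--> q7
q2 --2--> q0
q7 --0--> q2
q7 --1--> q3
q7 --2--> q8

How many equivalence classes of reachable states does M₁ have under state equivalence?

All states are reachable from the start state.
Initial partition by acceptance: {q0,q1,q4,q5,q6,q8,q9} | {q2,q3,q7}.
Split {q0,q1,q4,q5,q6,q8,q9} by δ(·,0) → {q0,q1,q5,q6,q8,q9} and {q4}.
No further refinement is possible. Final partition (3 blocks): {q0,q1,q5,q6,q8,q9} | {q2,q3,q7} | {q4}.

3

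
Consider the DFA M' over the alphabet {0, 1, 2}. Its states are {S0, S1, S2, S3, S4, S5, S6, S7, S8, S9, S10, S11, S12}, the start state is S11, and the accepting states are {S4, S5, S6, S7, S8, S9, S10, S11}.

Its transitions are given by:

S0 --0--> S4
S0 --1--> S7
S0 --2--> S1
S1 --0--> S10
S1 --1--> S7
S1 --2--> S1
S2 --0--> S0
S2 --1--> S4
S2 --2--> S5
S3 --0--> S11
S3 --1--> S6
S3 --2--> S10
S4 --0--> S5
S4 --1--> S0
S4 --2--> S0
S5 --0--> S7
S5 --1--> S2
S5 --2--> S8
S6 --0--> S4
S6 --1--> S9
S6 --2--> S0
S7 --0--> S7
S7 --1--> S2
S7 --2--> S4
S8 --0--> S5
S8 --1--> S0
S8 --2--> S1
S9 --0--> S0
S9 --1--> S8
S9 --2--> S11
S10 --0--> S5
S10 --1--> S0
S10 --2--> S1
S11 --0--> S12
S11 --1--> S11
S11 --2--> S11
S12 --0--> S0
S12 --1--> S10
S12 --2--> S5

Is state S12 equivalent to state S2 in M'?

Yes

First remove the unreachable states {S3,S6,S9}; 10 states remain.
P0 = {S4,S5,S7,S8,S10,S11} | {S0,S1,S2,S12}.
On input 0, block {S4,S5,S7,S8,S10,S11} splits into {S4,S5,S7,S8,S10} and {S11}.
Split {S4,S5,S7,S8,S10} by δ(·,2) → {S4,S8,S10} and {S5,S7}.
Refine {S0,S1,S2,S12} on symbol 0: members go to different blocks, giving {S0,S1} and {S2,S12}.
No further refinement is possible. Final partition (5 blocks): {S4,S8,S10} | {S0,S1} | {S11} | {S5,S7} | {S2,S12}.
S12 and S2 lie in the same block of the stable partition, so they are equivalent — no string distinguishes them.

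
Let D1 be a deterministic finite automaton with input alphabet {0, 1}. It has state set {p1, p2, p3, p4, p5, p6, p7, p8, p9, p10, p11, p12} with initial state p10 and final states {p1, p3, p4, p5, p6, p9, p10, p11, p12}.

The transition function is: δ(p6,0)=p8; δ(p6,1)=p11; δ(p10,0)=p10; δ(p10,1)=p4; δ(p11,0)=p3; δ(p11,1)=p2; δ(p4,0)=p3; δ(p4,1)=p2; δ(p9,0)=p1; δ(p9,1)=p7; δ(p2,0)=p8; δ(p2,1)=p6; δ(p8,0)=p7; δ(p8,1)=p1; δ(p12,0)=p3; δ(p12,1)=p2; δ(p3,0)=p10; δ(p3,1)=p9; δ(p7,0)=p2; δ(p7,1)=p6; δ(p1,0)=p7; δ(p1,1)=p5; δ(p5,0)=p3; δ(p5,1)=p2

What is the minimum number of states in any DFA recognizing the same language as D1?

6

First remove the unreachable states {p12}; 11 states remain.
Start with accepting vs non-accepting: {p1,p3,p4,p5,p6,p9,p10,p11} | {p2,p7,p8}.
Refine {p1,p3,p4,p5,p6,p9,p10,p11} on symbol 0: members go to different blocks, giving {p3,p4,p5,p9,p10,p11} and {p1,p6}.
Refine {p3,p4,p5,p9,p10,p11} on symbol 0: members go to different blocks, giving {p3,p4,p5,p10,p11} and {p9}.
On input 1, block {p3,p4,p5,p10,p11} splits into {p4,p5,p11} and {p3} and {p10}.
Stable partition: {p4,p5,p11} | {p2,p7,p8} | {p1,p6} | {p9} | {p3} | {p10} — 6 equivalence classes.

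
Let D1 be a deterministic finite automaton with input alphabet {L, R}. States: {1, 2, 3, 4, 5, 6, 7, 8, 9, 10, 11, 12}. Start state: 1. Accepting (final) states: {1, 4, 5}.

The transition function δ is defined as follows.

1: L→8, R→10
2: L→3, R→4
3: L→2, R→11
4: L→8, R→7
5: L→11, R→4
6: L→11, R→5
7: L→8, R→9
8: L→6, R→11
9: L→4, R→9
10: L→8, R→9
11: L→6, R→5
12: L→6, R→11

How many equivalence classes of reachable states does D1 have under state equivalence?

Reachable states from the start: {1,4,5,6,7,8,9,10,11}. Unreachable: {2,3,12} — drop them.
P0 = {1,4,5} | {6,7,8,9,10,11}.
Refine {1,4,5} on symbol R: members go to different blocks, giving {1,4} and {5}.
Split {6,7,8,9,10,11} by δ(·,L) → {6,7,8,10,11} and {9}.
On input R, block {6,7,8,10,11} splits into {6,11} and {7,10} and {8}.
The partition is now stable with 6 blocks: {1,4} | {6,11} | {5} | {9} | {7,10} | {8}.

6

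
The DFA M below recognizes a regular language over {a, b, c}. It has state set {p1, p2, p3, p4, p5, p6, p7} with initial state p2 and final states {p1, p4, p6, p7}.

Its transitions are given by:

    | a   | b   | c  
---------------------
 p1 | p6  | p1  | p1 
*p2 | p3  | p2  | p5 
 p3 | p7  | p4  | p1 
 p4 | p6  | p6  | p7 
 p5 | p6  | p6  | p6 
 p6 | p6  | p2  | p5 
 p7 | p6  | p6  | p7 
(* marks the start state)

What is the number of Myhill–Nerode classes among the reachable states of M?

All states are reachable from the start state.
P0 = {p1,p4,p6,p7} | {p2,p3,p5}.
On input b, block {p1,p4,p6,p7} splits into {p1,p4,p7} and {p6}.
Refine {p1,p4,p7} on symbol b: members go to different blocks, giving {p4,p7} and {p1}.
Split {p2,p3,p5} by δ(·,a) → {p2} and {p3} and {p5}.
No further refinement is possible. Final partition (6 blocks): {p4,p7} | {p2} | {p6} | {p1} | {p3} | {p5}.

6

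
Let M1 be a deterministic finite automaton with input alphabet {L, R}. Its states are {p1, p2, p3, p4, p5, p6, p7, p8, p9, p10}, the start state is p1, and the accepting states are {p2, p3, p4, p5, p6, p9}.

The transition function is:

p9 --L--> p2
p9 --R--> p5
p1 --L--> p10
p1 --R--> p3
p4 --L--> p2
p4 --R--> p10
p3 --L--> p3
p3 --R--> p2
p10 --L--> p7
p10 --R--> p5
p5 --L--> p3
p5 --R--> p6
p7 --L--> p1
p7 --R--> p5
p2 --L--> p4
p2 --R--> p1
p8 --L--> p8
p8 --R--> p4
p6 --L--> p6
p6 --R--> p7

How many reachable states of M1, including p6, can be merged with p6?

Reachable states from the start: {p1,p2,p3,p4,p5,p6,p7,p10}. Unreachable: {p8,p9} — drop them.
P0 = {p2,p3,p4,p5,p6} | {p1,p7,p10}.
On input R, block {p2,p3,p4,p5,p6} splits into {p2,p4,p6} and {p3,p5}.
No further refinement is possible. Final partition (3 blocks): {p2,p4,p6} | {p1,p7,p10} | {p3,p5}.
State p6 belongs to the block {p2,p4,p6}, which has 3 states.

3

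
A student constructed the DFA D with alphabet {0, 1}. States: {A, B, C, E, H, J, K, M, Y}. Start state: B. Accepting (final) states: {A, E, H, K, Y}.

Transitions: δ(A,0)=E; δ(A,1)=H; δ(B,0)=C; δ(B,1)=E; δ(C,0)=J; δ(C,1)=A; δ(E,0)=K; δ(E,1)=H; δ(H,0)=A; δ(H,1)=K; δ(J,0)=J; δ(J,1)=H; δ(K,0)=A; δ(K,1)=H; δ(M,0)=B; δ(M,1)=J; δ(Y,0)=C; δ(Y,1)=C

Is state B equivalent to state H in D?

Reachable states from the start: {A,B,C,E,H,J,K}. Unreachable: {M,Y} — drop them.
Start with accepting vs non-accepting: {A,E,H,K} | {B,C,J}.
The partition is now stable with 2 blocks: {A,E,H,K} | {B,C,J}.
B and H end up in different blocks, so they are distinguishable. For instance, the string 'ε' is accepted from only H.

No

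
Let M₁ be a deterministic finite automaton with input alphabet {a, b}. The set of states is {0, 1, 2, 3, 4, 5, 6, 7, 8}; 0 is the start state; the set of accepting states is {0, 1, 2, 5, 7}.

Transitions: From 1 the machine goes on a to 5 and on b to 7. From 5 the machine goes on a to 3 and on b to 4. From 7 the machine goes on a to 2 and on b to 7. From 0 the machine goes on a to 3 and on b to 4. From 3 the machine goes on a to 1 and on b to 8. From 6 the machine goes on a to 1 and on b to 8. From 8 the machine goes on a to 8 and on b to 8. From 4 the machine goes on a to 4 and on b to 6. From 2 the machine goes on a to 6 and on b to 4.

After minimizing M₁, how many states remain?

5

All states are reachable from the start state.
Start with accepting vs non-accepting: {0,1,2,5,7} | {3,4,6,8}.
On input a, block {0,1,2,5,7} splits into {0,2,5} and {1,7}.
Refine {3,4,6,8} on symbol a: members go to different blocks, giving {3,6} and {4,8}.
Split {4,8} by δ(·,b) → {4} and {8}.
Stable partition: {0,2,5} | {3,6} | {1,7} | {4} | {8} — 5 equivalence classes.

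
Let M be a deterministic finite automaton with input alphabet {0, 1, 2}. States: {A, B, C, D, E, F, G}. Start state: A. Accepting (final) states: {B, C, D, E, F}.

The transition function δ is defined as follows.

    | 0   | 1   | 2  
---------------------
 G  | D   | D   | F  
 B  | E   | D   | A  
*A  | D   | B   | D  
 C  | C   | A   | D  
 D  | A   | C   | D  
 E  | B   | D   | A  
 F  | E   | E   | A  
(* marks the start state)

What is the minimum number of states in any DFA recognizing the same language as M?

4

First remove the unreachable states {F,G}; 5 states remain.
Start with accepting vs non-accepting: {B,C,D,E} | {A}.
Split {B,C,D,E} by δ(·,0) → {B,C,E} and {D}.
On input 1, block {B,C,E} splits into {B,E} and {C}.
The partition is now stable with 4 blocks: {B,E} | {A} | {D} | {C}.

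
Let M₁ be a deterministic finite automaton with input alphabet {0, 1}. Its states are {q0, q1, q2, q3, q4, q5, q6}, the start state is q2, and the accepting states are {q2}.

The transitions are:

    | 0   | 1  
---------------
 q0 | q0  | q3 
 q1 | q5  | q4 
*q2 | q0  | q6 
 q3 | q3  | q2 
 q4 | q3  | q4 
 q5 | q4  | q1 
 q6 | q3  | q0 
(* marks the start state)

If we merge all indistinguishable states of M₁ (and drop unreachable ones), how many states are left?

4

Reachable states from the start: {q0,q2,q3,q6}. Unreachable: {q1,q4,q5} — drop them.
Initial partition by acceptance: {q2} | {q0,q3,q6}.
Split {q0,q3,q6} by δ(·,1) → {q0,q6} and {q3}.
On input 0, block {q0,q6} splits into {q0} and {q6}.
No further refinement is possible. Final partition (4 blocks): {q2} | {q0} | {q3} | {q6}.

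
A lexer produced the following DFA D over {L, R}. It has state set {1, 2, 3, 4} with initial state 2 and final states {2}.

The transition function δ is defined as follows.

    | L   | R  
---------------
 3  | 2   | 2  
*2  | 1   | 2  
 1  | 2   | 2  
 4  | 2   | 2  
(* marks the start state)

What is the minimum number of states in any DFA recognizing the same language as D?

2

Reachable states from the start: {1,2}. Unreachable: {3,4} — drop them.
Initial partition by acceptance: {2} | {1}.
No further refinement is possible. Final partition (2 blocks): {2} | {1}.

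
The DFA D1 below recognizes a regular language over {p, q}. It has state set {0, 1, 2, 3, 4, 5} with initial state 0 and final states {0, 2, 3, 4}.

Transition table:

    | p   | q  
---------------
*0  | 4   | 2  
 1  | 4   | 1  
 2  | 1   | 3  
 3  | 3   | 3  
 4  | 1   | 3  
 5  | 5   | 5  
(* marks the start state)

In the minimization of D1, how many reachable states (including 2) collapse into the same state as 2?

2

Reachable states from the start: {0,1,2,3,4}. Unreachable: {5} — drop them.
P0 = {0,2,3,4} | {1}.
Split {0,2,3,4} by δ(·,p) → {0,3} and {2,4}.
Split {0,3} by δ(·,p) → {0} and {3}.
The partition is now stable with 4 blocks: {0} | {1} | {2,4} | {3}.
State 2 belongs to the block {2,4}, which has 2 states.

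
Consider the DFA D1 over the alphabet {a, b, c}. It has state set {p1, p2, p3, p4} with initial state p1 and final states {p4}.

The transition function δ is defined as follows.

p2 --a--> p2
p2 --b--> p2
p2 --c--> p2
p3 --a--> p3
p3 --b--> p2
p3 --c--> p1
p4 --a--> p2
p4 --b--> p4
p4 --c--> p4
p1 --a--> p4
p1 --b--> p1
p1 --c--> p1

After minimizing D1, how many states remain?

3

States {p3} cannot be reached from the start state, so discard them.
Start with accepting vs non-accepting: {p4} | {p1,p2}.
On input a, block {p1,p2} splits into {p1} and {p2}.
The partition is now stable with 3 blocks: {p4} | {p1} | {p2}.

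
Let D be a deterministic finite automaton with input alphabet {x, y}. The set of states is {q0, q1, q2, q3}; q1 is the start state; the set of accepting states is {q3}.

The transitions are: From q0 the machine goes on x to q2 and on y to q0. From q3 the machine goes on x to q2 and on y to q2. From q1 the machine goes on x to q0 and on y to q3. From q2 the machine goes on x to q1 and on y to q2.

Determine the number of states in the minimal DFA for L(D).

4

All states are reachable from the start state.
P0 = {q3} | {q0,q1,q2}.
Split {q0,q1,q2} by δ(·,y) → {q0,q2} and {q1}.
On input x, block {q0,q2} splits into {q0} and {q2}.
The partition is now stable with 4 blocks: {q3} | {q0} | {q1} | {q2}.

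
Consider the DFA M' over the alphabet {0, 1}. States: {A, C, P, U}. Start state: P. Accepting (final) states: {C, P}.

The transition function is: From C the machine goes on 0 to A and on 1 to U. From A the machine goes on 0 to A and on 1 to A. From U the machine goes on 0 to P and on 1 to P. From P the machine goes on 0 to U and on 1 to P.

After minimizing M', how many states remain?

Reachable states from the start: {P,U}. Unreachable: {A,C} — drop them.
Initial partition by acceptance: {P} | {U}.
Stable partition: {P} | {U} — 2 equivalence classes.

2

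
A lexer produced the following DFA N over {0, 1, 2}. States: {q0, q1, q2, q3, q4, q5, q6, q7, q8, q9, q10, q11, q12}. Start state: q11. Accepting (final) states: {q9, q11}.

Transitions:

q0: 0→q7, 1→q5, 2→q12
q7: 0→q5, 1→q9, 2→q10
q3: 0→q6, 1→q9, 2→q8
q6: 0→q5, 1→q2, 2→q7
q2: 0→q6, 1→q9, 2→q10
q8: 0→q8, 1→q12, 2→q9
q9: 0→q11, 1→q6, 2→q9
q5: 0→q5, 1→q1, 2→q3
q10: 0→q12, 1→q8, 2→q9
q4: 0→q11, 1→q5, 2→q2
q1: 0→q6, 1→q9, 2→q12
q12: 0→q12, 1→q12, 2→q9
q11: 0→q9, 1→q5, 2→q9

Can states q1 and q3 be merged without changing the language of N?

States {q0,q4} cannot be reached from the start state, so discard them.
Initial partition by acceptance: {q9,q11} | {q1,q2,q3,q5,q6,q7,q8,q10,q12}.
Split {q1,q2,q3,q5,q6,q7,q8,q10,q12} by δ(·,1) → {q5,q6,q8,q10,q12} and {q1,q2,q3,q7}.
On input 1, block {q5,q6,q8,q10,q12} splits into {q8,q10,q12} and {q5,q6}.
The partition is now stable with 4 blocks: {q9,q11} | {q8,q10,q12} | {q1,q2,q3,q7} | {q5,q6}.
q1 and q3 lie in the same block of the stable partition, so they are equivalent — no string distinguishes them.

Yes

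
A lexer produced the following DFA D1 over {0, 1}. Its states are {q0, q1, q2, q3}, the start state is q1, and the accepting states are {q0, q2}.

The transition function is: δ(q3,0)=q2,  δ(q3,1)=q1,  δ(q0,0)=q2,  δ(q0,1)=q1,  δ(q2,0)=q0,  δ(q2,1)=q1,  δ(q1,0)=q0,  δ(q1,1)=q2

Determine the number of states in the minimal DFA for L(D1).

States {q3} cannot be reached from the start state, so discard them.
Start with accepting vs non-accepting: {q0,q2} | {q1}.
The partition is now stable with 2 blocks: {q0,q2} | {q1}.

2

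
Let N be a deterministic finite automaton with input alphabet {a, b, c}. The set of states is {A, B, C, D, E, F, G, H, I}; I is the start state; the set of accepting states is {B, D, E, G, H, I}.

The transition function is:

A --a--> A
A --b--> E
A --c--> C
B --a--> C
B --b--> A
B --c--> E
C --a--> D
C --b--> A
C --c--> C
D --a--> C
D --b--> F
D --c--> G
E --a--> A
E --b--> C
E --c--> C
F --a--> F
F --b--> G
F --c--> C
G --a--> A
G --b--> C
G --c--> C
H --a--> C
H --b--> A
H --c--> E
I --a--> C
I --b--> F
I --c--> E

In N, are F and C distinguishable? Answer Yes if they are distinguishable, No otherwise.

First remove the unreachable states {B,H}; 7 states remain.
Start with accepting vs non-accepting: {D,E,G,I} | {A,C,F}.
Split {D,E,G,I} by δ(·,c) → {D,I} and {E,G}.
Split {A,C,F} by δ(·,a) → {A,F} and {C}.
Stable partition: {D,I} | {A,F} | {E,G} | {C} — 4 equivalence classes.
F and C end up in different blocks, so they are distinguishable. For instance, the string 'a' is accepted from only C.

Yes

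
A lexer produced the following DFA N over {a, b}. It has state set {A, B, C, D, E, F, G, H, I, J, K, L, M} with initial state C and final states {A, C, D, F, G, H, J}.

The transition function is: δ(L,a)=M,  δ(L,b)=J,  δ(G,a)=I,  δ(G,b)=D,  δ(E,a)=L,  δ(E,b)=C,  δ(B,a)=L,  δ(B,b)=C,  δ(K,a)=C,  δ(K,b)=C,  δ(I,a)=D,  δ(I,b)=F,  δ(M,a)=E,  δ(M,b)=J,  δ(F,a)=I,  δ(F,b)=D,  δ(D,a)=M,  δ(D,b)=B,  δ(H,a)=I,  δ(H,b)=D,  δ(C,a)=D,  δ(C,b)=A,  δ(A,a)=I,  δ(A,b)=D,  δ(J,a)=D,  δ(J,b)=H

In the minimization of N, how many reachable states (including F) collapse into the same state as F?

States {G,K} cannot be reached from the start state, so discard them.
Start with accepting vs non-accepting: {A,C,D,F,H,J} | {B,E,I,L,M}.
On input a, block {A,C,D,F,H,J} splits into {A,D,F,H} and {C,J}.
Split {A,D,F,H} by δ(·,b) → {A,F,H} and {D}.
Refine {B,E,I,L,M} on symbol a: members go to different blocks, giving {B,E,L,M} and {I}.
Stable partition: {A,F,H} | {B,E,L,M} | {C,J} | {D} | {I} — 5 equivalence classes.
State F belongs to the block {A,F,H}, which has 3 states.

3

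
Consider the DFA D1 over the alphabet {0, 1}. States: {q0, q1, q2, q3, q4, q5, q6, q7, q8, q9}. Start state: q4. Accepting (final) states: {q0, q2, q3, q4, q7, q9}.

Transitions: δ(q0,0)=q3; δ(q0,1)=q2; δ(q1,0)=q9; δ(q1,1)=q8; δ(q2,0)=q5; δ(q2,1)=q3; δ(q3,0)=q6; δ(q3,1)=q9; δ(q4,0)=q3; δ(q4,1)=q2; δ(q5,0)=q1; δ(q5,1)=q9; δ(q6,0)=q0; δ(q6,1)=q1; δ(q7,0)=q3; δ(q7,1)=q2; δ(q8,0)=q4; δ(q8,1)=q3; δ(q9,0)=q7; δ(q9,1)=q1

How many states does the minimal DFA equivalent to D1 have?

8

Initial partition by acceptance: {q0,q2,q3,q4,q7,q9} | {q1,q5,q6,q8}.
Refine {q0,q2,q3,q4,q7,q9} on symbol 0: members go to different blocks, giving {q0,q4,q7,q9} and {q2,q3}.
On input 0, block {q0,q4,q7,q9} splits into {q0,q4,q7} and {q9}.
On input 0, block {q1,q5,q6,q8} splits into {q6,q8} and {q1} and {q5}.
On input 1, block {q6,q8} splits into {q6} and {q8}.
Split {q2,q3} by δ(·,0) → {q2} and {q3}.
Stable partition: {q0,q4,q7} | {q6} | {q2} | {q9} | {q1} | {q5} | {q8} | {q3} — 8 equivalence classes.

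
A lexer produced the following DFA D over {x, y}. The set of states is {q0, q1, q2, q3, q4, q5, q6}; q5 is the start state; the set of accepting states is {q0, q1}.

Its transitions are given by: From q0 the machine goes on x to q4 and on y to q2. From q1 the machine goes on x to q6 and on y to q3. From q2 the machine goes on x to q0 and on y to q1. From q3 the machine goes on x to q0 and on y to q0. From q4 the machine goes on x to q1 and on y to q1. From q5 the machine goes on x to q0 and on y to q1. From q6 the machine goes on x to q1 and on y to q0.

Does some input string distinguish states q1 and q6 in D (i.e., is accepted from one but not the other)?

Yes

All states are reachable from the start state.
P0 = {q0,q1} | {q2,q3,q4,q5,q6}.
No further refinement is possible. Final partition (2 blocks): {q0,q1} | {q2,q3,q4,q5,q6}.
q1 and q6 end up in different blocks, so they are distinguishable. For instance, the string 'ε' is accepted from only q1.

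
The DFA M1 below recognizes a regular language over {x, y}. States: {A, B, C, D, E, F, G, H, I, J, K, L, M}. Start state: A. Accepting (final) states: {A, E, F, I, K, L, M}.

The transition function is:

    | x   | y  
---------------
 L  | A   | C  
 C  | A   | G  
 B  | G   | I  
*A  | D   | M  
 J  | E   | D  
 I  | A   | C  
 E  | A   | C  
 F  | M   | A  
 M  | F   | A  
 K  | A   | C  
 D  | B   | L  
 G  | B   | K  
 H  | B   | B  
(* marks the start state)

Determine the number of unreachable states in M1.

Starting at A and following transitions, the reachable set is {A, B, C, D, F, G, I, K, L, M}. That leaves E, H, J unreachable — 3 in total.

3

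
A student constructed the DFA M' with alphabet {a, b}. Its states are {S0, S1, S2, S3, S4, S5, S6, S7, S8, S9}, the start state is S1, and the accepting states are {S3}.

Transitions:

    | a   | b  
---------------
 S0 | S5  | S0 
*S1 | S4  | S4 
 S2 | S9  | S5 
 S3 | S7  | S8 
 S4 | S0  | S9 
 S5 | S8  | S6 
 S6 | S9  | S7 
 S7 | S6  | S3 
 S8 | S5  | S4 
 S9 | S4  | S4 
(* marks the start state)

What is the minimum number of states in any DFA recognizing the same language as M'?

Reachable states from the start: {S0,S1,S3,S4,S5,S6,S7,S8,S9}. Unreachable: {S2} — drop them.
Initial partition by acceptance: {S3} | {S0,S1,S4,S5,S6,S7,S8,S9}.
Split {S0,S1,S4,S5,S6,S7,S8,S9} by δ(·,b) → {S0,S1,S4,S5,S6,S8,S9} and {S7}.
Split {S0,S1,S4,S5,S6,S8,S9} by δ(·,b) → {S0,S1,S4,S5,S8,S9} and {S6}.
On input b, block {S0,S1,S4,S5,S8,S9} splits into {S0,S1,S4,S8,S9} and {S5}.
On input a, block {S0,S1,S4,S8,S9} splits into {S1,S4,S9} and {S0,S8}.
On input a, block {S1,S4,S9} splits into {S1,S9} and {S4}.
On input b, block {S0,S8} splits into {S0} and {S8}.
The partition is now stable with 8 blocks: {S3} | {S1,S9} | {S7} | {S6} | {S5} | {S0} | {S4} | {S8}.

8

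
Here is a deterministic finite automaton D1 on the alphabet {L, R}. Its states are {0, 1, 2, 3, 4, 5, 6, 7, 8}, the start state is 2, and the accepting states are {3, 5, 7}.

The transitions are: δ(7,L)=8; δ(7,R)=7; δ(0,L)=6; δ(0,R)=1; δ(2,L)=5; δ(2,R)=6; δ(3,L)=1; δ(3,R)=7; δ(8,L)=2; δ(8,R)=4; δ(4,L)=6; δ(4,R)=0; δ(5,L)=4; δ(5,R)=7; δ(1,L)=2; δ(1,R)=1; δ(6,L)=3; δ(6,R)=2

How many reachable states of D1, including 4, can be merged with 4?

4

All states are reachable from the start state.
Start with accepting vs non-accepting: {3,5,7} | {0,1,2,4,6,8}.
Split {0,1,2,4,6,8} by δ(·,L) → {0,1,4,8} and {2,6}.
Stable partition: {3,5,7} | {0,1,4,8} | {2,6} — 3 equivalence classes.
The equivalence class containing 4 is {0,1,4,8}, of size 4.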